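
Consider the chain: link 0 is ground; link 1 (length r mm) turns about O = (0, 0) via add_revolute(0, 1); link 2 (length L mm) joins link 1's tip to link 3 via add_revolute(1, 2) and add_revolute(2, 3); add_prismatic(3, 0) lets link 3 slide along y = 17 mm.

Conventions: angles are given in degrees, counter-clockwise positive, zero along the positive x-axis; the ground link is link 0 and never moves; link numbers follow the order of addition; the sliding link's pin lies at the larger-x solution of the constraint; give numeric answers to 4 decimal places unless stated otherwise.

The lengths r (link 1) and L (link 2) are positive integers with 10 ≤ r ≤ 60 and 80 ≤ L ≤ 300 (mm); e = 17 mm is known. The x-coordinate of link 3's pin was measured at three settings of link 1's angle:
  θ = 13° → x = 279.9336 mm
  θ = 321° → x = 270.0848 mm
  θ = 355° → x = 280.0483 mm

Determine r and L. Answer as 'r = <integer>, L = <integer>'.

constraint per measurement: (x − r cos θ)² + (r sin θ − e)² = L²
subtracting the θ₁ and θ₂ equations cancels the r² and L² terms:
r = (x₁² − x₂²) / (2[(x₁cos θ₁ + e sin θ₁) − (x₂cos θ₂ + e sin θ₂)]) = 34.9999 → r = 35
L² = (x₁ − r cos θ₁)² + (r sin θ₁ − e)² = 60516.0043 → L = 246.0000 → L = 246
check at θ₃=355°: x = 280.0483 (printed 280.0483) ✓

r = 35, L = 246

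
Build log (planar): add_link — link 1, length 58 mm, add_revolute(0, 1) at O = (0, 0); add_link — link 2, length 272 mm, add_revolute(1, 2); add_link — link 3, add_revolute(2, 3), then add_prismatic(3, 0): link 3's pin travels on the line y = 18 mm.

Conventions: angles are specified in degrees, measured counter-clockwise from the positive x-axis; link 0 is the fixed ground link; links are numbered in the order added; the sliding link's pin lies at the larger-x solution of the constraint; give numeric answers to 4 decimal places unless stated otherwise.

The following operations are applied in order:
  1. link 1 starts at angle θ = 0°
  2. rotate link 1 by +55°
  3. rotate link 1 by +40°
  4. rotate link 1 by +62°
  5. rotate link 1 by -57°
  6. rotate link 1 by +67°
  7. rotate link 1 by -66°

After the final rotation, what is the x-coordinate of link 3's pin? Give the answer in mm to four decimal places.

geometry: r = 58 mm, L = 272 mm, e = 18 mm; θ starts at 0°
rotate link 1 by +55°: θ ← 0° +55° = 55°
rotate link 1 by +40°: θ ← 55° +40° = 95°
rotate link 1 by +62°: θ ← 95° +62° = 157°
rotate link 1 by -57°: θ ← 157° -57° = 100°
rotate link 1 by +67°: θ ← 100° +67° = 167°
rotate link 1 by -66°: θ ← 167° -66° = 101°
crank pin P = (r cos θ, r sin θ) = (-11.066922, 56.934377)
h = r sin θ − e = 56.934377 − 18 = 38.934377
x = r cos θ + √(L² − h²) = -11.066922 + 269.199024 = 258.132102

258.1321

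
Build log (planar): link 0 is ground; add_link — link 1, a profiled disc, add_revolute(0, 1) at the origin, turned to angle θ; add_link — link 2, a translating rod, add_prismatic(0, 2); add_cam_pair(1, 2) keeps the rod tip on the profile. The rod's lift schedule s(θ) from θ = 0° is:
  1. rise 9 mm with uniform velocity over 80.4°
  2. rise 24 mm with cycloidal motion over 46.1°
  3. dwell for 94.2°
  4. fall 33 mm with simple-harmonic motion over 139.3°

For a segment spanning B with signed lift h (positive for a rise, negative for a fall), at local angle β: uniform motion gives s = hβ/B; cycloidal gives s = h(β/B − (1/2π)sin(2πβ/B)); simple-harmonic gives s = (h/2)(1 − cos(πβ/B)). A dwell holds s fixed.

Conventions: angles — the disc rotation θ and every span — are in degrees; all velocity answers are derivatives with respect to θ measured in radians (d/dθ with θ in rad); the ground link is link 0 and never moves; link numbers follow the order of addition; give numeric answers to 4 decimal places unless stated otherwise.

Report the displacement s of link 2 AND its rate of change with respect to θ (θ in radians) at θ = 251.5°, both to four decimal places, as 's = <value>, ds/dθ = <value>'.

seg 1 [0°–80.4°] uniform, h=9: full span → s += 9 → s = 9.0000
seg 2 [80.4°–126.5°] cycloidal, h=24: full span → s += 24 → s = 33.0000
seg 3 [126.5°–220.7°] dwell: s stays 33.0000
seg 4 [220.7°–360°] simple-harmonic, h=-33: θ=251.5° here. β=30.8, B=139.3. -33/2·(1 − cos(π·0.2211)) = -3.8231 → s = 29.1769
velocity in seg [220.7°–360°] (simple-harmonic), θ in radians: β = 30.8° = 0.5376 rad, B = 139.3° = 2.4312 rad; ds/dθ = (πh/(2B)) sin(πβ/B) = (π·(-33)/(2·2.4312)) sin(π·0.2211) = -13.647421 mm/rad

s = 29.1769, ds/dθ = -13.6474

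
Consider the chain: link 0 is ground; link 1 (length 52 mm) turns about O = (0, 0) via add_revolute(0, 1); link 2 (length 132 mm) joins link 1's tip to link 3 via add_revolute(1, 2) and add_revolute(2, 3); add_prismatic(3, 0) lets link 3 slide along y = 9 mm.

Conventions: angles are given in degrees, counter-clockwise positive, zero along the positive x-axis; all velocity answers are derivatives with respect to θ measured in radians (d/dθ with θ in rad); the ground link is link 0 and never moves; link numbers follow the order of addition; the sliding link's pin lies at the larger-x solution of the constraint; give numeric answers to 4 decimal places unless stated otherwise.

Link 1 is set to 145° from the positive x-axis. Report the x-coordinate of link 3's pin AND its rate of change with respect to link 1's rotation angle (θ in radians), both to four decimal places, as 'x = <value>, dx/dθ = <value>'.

geometry: r = 52 mm, L = 132 mm, e = 9 mm
crank pin P = (r cos θ, r sin θ) = (-42.595906, 29.825975)
h = r sin θ − e = 29.825975 − 9 = 20.825975
x = r cos θ + √(L² − h²) = -42.595906 + 130.346764 = 87.750857
dx/dθ = −r sin θ − h·r cos θ/√(L² − h²) (θ in radians; h = 20.825975) = -23.020272

x = 87.7509, dx/dθ = -23.0203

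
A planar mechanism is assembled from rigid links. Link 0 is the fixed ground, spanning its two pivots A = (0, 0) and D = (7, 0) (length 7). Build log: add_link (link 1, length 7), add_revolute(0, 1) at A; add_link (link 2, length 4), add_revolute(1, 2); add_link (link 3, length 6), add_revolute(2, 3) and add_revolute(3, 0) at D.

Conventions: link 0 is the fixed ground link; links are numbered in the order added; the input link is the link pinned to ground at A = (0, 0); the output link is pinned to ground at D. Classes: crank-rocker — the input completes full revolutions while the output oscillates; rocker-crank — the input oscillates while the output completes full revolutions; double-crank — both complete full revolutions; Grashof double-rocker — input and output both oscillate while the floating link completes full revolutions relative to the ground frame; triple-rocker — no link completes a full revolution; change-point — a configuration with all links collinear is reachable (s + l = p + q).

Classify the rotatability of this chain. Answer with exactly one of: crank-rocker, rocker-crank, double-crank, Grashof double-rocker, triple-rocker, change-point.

lengths: ground=7, input=7, coupler=4, output=6
sorted: s=4 (shortest), l=7 (longest), p+q=13
s + l = 11 vs p + q = 13
s + l < p + q (Grashof) with shortest = coupler link → Grashof double-rocker

Grashof double-rocker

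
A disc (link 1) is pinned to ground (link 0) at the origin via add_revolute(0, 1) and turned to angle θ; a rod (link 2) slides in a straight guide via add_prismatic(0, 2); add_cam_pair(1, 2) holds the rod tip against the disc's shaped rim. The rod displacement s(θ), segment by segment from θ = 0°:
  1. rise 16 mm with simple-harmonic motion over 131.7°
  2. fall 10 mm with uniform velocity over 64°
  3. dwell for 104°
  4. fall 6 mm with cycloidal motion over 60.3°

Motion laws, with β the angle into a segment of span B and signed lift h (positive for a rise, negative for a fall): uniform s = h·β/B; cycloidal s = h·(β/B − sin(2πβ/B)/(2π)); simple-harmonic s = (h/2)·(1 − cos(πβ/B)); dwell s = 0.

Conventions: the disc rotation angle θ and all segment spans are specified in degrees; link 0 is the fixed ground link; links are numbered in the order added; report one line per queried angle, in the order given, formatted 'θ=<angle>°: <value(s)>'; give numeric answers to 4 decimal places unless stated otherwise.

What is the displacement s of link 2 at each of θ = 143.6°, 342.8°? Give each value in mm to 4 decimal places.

segment 1 (0° to 131.7°, simple-harmonic, h = 16) is passed completely: s = 0.0000 + (16) = 16.0000
θ = 143.6° falls in segment 2 (131.7° to 195.7°, uniform, h = -10): β = 143.6 − 131.7 = 11.9°, B = 64°; Δs = -10·11.9/64 = -1.8594; s = 16.0000 − 1.8594 = 14.1406
segment 2 (131.7° to 195.7°, uniform, h = -10) is passed completely: s = 16.0000 + (-10) = 6.0000
segment 3 (195.7° to 299.7°, dwell): s unchanged at 6.0000
θ = 342.8° falls in segment 4 (299.7° to 360°, cycloidal, h = -6): β = 342.8 − 299.7 = 43.1°, B = 60.3°; Δs = -6·(0.7148 − sin(2π·0.7148)/(2π)) = -5.2202; s = 6.0000 − 5.2202 = 0.7798

θ=143.6°: 14.1406
θ=342.8°: 0.7798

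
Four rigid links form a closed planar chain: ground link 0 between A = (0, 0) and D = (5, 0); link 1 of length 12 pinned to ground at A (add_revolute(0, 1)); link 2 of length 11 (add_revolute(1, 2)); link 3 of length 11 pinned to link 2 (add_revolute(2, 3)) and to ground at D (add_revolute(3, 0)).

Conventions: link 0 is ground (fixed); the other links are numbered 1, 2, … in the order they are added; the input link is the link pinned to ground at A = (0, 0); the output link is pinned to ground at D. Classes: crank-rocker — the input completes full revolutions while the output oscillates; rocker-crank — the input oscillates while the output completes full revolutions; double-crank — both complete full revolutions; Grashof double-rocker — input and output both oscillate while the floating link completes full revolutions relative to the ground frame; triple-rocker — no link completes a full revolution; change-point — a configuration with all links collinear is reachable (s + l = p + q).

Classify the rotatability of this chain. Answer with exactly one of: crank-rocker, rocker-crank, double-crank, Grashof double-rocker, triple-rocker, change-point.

lengths: ground=5, input=12, coupler=11, output=11
sorted: s=5 (shortest), l=12 (longest), p+q=22
s + l = 17 vs p + q = 22
s + l < p + q (Grashof) with shortest = ground link → double-crank

double-crank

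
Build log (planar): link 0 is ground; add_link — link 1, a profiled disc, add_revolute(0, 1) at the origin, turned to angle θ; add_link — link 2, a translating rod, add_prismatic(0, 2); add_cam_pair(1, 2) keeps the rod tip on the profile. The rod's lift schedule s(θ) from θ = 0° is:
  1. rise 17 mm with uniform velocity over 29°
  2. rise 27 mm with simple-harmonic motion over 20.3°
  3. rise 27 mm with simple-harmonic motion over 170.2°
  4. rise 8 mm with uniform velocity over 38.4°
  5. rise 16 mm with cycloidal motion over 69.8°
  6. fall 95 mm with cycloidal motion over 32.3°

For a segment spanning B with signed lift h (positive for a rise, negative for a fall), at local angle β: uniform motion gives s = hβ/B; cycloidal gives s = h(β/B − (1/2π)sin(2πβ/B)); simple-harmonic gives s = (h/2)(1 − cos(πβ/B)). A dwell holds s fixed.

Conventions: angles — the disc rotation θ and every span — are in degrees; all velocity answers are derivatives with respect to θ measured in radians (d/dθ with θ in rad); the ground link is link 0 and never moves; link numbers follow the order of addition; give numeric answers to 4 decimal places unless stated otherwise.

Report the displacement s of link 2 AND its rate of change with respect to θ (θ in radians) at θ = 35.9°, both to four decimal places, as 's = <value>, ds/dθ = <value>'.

seg 1 [0°–29°] uniform, h=17: full span → s += 17 → s = 17.0000
seg 2 [29°–49.3°] simple-harmonic, h=27: θ=35.9° here. β=6.9, B=20.3. 27/2·(1 − cos(π·0.3399)) = 6.9927 → s = 23.9927
velocity in seg [29°–49.3°] (simple-harmonic), θ in radians: β = 6.9° = 0.1204 rad, B = 20.3° = 0.3543 rad; ds/dθ = (πh/(2B)) sin(πβ/B) = (π·27/(2·0.3543)) sin(π·0.3399) = 104.879940 mm/rad

s = 23.9927, ds/dθ = 104.8799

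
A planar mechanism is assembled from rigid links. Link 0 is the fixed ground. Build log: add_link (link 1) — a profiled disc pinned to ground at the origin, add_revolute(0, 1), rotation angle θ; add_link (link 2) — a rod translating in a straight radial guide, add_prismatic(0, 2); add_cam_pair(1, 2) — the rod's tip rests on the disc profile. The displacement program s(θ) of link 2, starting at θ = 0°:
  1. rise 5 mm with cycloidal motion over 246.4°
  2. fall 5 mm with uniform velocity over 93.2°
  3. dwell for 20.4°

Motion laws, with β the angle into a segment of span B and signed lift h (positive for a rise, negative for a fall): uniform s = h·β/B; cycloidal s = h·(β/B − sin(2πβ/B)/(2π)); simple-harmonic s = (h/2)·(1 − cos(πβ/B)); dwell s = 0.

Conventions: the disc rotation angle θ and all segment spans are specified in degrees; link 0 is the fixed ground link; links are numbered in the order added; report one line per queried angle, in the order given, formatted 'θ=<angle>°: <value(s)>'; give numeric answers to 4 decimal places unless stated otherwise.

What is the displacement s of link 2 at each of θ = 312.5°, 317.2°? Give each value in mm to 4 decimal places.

seg 1 [0°–246.4°] cycloidal, h=5: full span → s += 5 → s = 5.0000
seg 2 [246.4°–339.6°] uniform, h=-5: θ=312.5° here. β=66.1, B=93.2. -5·66.1/93.2 = -3.5461 → s = 1.4539
seg 2 [246.4°–339.6°] uniform, h=-5: θ=317.2° here. β=70.8, B=93.2. -5·70.8/93.2 = -3.7983 → s = 1.2017

θ=312.5°: 1.4539
θ=317.2°: 1.2017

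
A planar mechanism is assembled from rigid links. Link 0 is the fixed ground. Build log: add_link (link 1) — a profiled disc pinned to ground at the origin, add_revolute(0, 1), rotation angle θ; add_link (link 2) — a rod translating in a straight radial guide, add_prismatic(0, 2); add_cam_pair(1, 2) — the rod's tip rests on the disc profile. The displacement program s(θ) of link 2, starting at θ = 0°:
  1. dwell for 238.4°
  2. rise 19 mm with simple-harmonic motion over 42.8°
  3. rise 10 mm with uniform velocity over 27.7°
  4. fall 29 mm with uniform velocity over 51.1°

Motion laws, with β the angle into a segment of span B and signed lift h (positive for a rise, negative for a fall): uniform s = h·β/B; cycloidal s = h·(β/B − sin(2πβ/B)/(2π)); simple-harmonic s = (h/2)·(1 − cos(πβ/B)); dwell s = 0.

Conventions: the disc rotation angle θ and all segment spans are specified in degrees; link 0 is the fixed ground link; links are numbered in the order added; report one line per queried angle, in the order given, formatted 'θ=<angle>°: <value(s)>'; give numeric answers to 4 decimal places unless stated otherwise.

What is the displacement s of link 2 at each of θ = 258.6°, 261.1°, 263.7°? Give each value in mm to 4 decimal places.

seg 1 [0°–238.4°] dwell: s stays 0.0000
seg 2 [238.4°–281.2°] simple-harmonic, h=19: θ=258.6° here. β=20.2, B=42.8. 19/2·(1 − cos(π·0.4720)) = 8.6643 → s = 8.6643
seg 2 [238.4°–281.2°] simple-harmonic, h=19: θ=261.1° here. β=22.7, B=42.8. 19/2·(1 − cos(π·0.5304)) = 10.4051 → s = 10.4051
seg 2 [238.4°–281.2°] simple-harmonic, h=19: θ=263.7° here. β=25.3, B=42.8. 19/2·(1 − cos(π·0.5911)) = 12.1825 → s = 12.1825

θ=258.6°: 8.6643
θ=261.1°: 10.4051
θ=263.7°: 12.1825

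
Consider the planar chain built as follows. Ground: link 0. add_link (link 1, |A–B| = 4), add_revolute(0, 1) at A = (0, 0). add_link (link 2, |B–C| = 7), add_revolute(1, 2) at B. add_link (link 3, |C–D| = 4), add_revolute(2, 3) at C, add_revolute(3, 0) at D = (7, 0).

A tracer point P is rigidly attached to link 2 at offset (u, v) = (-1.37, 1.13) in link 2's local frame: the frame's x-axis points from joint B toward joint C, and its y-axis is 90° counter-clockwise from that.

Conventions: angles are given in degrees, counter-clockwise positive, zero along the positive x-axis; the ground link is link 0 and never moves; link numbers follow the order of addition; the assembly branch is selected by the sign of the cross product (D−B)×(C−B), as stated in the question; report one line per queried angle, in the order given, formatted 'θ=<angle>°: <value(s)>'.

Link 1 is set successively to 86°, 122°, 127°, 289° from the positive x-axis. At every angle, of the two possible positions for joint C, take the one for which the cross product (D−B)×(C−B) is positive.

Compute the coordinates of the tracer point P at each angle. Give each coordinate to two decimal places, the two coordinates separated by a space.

A=(0,0), D=(7.00,0)
θ=86°: B = A + 4.00·(cos86°, sin86°) = (0.2790, 3.9903)
θ=86°: |BD| = 7.8162
θ=86°: circle(B,7.00) ∩ circle(D,4.00): a=6.0191, h=3.5736
θ=86°:   candidates: C₊=(7.2790,3.9903) cross=27.932; C₋=(3.6304,-2.1554) cross=-27.932
θ=86°:   branch + wants cross > 0 → take C=(7.2790,3.9903) (cross=27.932)
θ=86°: ex = (C−B)/|BC| = (1.0000,0.0000); ey = (-0.0000,1.0000)
θ=86°: P = B + -1.37·ex + 1.13·ey = (-1.0910,5.1203)
θ=122°: B = A + 4.00·(cos122°, sin122°) = (-2.1197, 3.3922)
θ=122°: |BD| = 9.7301
θ=122°: circle(B,7.00) ∩ circle(D,4.00): a=6.5608, h=2.4404
θ=122°:   candidates: C₊=(4.8803,3.3922) cross=23.745; C₋=(3.1787,-1.1824) cross=-23.745
θ=122°:   branch + wants cross > 0 → take C=(4.8803,3.3922) (cross=23.745)
θ=122°: ex = (C−B)/|BC| = (1.0000,0.0000); ey = (-0.0000,1.0000)
θ=122°: P = B + -1.37·ex + 1.13·ey = (-3.4897,4.5222)
θ=127°: B = A + 4.00·(cos127°, sin127°) = (-2.4073, 3.1945)
θ=127°: |BD| = 9.9349
θ=127°: circle(B,7.00) ∩ circle(D,4.00): a=6.6283, h=2.2508
θ=127°:   candidates: C₊=(4.5927,3.1945) cross=22.362; C₋=(3.1452,-1.0681) cross=-22.362
θ=127°:   branch + wants cross > 0 → take C=(4.5927,3.1945) (cross=22.362)
θ=127°: ex = (C−B)/|BC| = (1.0000,0.0000); ey = (-0.0000,1.0000)
θ=127°: P = B + -1.37·ex + 1.13·ey = (-3.7773,4.3245)
θ=289°: B = A + 4.00·(cos289°, sin289°) = (1.3023, -3.7821)
θ=289°: |BD| = 6.8387
θ=289°: circle(B,7.00) ∩ circle(D,4.00): a=5.8321, h=3.8713
θ=289°:   candidates: C₊=(4.0204,2.6687) cross=26.475; C₋=(8.3023,-3.7821) cross=-26.475
θ=289°:   branch + wants cross > 0 → take C=(4.0204,2.6687) (cross=26.475)
θ=289°: ex = (C−B)/|BC| = (0.3883,0.9215); ey = (-0.9215,0.3883)
θ=289°: P = B + -1.37·ex + 1.13·ey = (-0.2710,-4.6058)

θ=86°: -1.09 5.12
θ=122°: -3.49 4.52
θ=127°: -3.78 4.32
θ=289°: -0.27 -4.61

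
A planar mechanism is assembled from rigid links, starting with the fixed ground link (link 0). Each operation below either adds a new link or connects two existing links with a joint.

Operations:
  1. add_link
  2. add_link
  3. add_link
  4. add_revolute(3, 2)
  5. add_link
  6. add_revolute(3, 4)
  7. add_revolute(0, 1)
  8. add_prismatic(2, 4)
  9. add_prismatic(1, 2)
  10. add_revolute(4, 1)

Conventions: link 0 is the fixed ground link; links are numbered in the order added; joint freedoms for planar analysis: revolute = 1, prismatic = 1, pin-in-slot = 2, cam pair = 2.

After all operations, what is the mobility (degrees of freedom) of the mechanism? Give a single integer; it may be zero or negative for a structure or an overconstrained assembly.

ground; <1,0,0>
#1 <2,0,0>
#2 <3,0,0>
#3 <4,0,0>
R:3↔2 J1 <4,1,0>
#4 <5,1,0>
R:3↔4 J1 <5,2,0>
R:0↔1 J1 <5,3,0>
P:2↔4 J1 <5,4,0>
P:1↔2 J1 <5,5,0>
R:4↔1 J1 <5,6,0>
3×4 − 2×6 − 1×0 = 0

M = 0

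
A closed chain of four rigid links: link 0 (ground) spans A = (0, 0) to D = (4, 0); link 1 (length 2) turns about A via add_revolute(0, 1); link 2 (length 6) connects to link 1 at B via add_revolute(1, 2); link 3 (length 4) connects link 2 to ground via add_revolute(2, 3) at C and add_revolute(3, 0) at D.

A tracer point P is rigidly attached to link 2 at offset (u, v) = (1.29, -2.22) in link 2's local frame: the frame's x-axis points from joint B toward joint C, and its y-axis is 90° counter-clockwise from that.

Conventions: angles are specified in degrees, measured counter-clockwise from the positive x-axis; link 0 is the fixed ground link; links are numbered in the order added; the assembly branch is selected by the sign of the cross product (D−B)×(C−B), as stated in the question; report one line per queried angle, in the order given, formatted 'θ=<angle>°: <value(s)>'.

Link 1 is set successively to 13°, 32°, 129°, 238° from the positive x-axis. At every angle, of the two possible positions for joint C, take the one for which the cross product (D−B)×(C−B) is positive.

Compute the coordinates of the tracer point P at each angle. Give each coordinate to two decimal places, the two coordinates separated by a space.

A=(0,0), D=(4.00,0)
θ=13°: B = A + 2.00·(cos13°, sin13°) = (1.9487, 0.4499)
θ=13°: |BD| = 2.1000
θ=13°: circle(B,6.00) ∩ circle(D,4.00): a=5.8119, h=1.4907
θ=13°:   candidates: C₊=(7.9450,0.6609) cross=3.130; C₋=(7.3063,-2.2513) cross=-3.130
θ=13°:   branch + wants cross > 0 → take C=(7.9450,0.6609) (cross=3.130)
θ=13°: ex = (C−B)/|BC| = (0.9994,0.0352); ey = (-0.0352,0.9994)
θ=13°: P = B + 1.29·ex + -2.22·ey = (3.3160,-1.7234)
θ=32°: B = A + 2.00·(cos32°, sin32°) = (1.6961, 1.0598)
θ=32°: |BD| = 2.5360
θ=32°: circle(B,6.00) ∩ circle(D,4.00): a=5.2112, h=2.9737
θ=32°:   candidates: C₊=(7.6732,1.5835) cross=7.541; C₋=(5.1876,-3.8196) cross=-7.541
θ=32°:   branch + wants cross > 0 → take C=(7.6732,1.5835) (cross=7.541)
θ=32°: ex = (C−B)/|BC| = (0.9962,0.0873); ey = (-0.0873,0.9962)
θ=32°: P = B + 1.29·ex + -2.22·ey = (3.1749,-1.0391)
θ=129°: B = A + 2.00·(cos129°, sin129°) = (-1.2586, 1.5543)
θ=129°: |BD| = 5.4835
θ=129°: circle(B,6.00) ∩ circle(D,4.00): a=4.5654, h=3.8932
θ=129°:   candidates: C₊=(4.2230,3.9938) cross=21.349; C₋=(2.0160,-3.4733) cross=-21.349
θ=129°:   branch + wants cross > 0 → take C=(4.2230,3.9938) (cross=21.349)
θ=129°: ex = (C−B)/|BC| = (0.9136,0.4066); ey = (-0.4066,0.9136)
θ=129°: P = B + 1.29·ex + -2.22·ey = (0.8225,0.0506)
θ=238°: B = A + 2.00·(cos238°, sin238°) = (-1.0598, -1.6961)
θ=238°: |BD| = 5.3365
θ=238°: circle(B,6.00) ∩ circle(D,4.00): a=4.5421, h=3.9203
θ=238°:   candidates: C₊=(2.0008,3.4646) cross=20.921; C₋=(4.4928,-3.9695) cross=-20.921
θ=238°:   branch + wants cross > 0 → take C=(2.0008,3.4646) (cross=20.921)
θ=238°: ex = (C−B)/|BC| = (0.5101,0.8601); ey = (-0.8601,0.5101)
θ=238°: P = B + 1.29·ex + -2.22·ey = (1.5076,-1.7190)

θ=13°: 3.32 -1.72
θ=32°: 3.17 -1.04
θ=129°: 0.82 0.05
θ=238°: 1.51 -1.72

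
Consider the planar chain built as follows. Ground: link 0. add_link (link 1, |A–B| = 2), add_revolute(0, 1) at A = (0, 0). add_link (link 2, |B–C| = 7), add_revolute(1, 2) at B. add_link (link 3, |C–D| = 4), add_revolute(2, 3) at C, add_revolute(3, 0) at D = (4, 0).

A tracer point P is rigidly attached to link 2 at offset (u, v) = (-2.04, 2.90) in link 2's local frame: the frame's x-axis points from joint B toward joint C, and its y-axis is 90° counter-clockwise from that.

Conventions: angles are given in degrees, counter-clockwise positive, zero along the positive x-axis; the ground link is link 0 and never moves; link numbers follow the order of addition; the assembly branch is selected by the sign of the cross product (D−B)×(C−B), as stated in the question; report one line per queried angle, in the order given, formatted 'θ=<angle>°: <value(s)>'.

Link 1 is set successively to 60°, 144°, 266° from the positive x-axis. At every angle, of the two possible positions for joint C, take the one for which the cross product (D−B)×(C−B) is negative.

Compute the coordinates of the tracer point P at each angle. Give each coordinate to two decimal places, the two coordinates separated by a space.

A=(0,0), D=(4.00,0)
θ=60°: B = A + 2.00·(cos60°, sin60°) = (1.0000, 1.7321)
θ=60°: |BD| = 3.4641
θ=60°: circle(B,7.00) ∩ circle(D,4.00): a=6.4952, h=2.6101
θ=60°:   candidates: C₊=(7.9300,0.7448) cross=9.042; C₋=(5.3200,-3.7759) cross=-9.042
θ=60°:   branch - wants cross < 0 → take C=(5.3200,-3.7759) (cross=-9.042)
θ=60°: ex = (C−B)/|BC| = (0.6171,-0.7869); ey = (0.7869,0.6171)
θ=60°: P = B + -2.04·ex + 2.90·ey = (2.0229,5.1269)
θ=144°: B = A + 2.00·(cos144°, sin144°) = (-1.6180, 1.1756)
θ=144°: |BD| = 5.7397
θ=144°: circle(B,7.00) ∩ circle(D,4.00): a=5.7446, h=4.0000
θ=144°:   candidates: C₊=(4.8240,3.9142) cross=22.959; C₋=(3.1855,-3.9162) cross=-22.959
θ=144°:   branch - wants cross < 0 → take C=(3.1855,-3.9162) (cross=-22.959)
θ=144°: ex = (C−B)/|BC| = (0.6862,-0.7274); ey = (0.7274,0.6862)
θ=144°: P = B + -2.04·ex + 2.90·ey = (-0.9085,4.6495)
θ=266°: B = A + 2.00·(cos266°, sin266°) = (-0.1395, -1.9951)
θ=266°: |BD| = 4.5952
θ=266°: circle(B,7.00) ∩ circle(D,4.00): a=5.8883, h=3.7852
θ=266°:   candidates: C₊=(3.5214,3.9713) cross=17.394; C₋=(6.8083,-2.8484) cross=-17.394
θ=266°:   branch - wants cross < 0 → take C=(6.8083,-2.8484) (cross=-17.394)
θ=266°: ex = (C−B)/|BC| = (0.9925,-0.1219); ey = (0.1219,0.9925)
θ=266°: P = B + -2.04·ex + 2.90·ey = (-1.8108,1.1319)

θ=60°: 2.02 5.13
θ=144°: -0.91 4.65
θ=266°: -1.81 1.13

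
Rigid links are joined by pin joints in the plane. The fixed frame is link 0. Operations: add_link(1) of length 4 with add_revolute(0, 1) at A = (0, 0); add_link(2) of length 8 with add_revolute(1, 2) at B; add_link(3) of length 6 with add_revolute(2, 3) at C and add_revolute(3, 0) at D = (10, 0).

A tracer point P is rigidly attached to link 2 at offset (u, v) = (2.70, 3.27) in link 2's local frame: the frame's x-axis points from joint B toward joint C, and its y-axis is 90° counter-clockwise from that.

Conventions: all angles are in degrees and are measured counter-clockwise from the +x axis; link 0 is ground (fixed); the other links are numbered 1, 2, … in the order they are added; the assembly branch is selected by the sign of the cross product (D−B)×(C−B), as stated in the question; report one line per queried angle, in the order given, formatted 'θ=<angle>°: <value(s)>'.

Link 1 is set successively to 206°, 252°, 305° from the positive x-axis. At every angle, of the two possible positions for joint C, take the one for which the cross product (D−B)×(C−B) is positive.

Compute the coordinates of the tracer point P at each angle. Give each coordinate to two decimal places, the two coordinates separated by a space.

A=(0,0), D=(10.00,0)
θ=206°: B = A + 4.00·(cos206°, sin206°) = (-3.5952, -1.7535)
θ=206°: |BD| = 13.7078
θ=206°: circle(B,8.00) ∩ circle(D,6.00): a=7.8752, h=1.4075
θ=206°:   candidates: C₊=(4.0353,0.6498) cross=19.294; C₋=(4.3954,-2.1420) cross=-19.294
θ=206°:   branch + wants cross > 0 → take C=(4.0353,0.6498) (cross=19.294)
θ=206°: ex = (C−B)/|BC| = (0.9538,0.3004); ey = (-0.3004,0.9538)
θ=206°: P = B + 2.70·ex + 3.27·ey = (-2.0022,2.1766)
θ=252°: B = A + 4.00·(cos252°, sin252°) = (-1.2361, -3.8042)
θ=252°: |BD| = 11.8626
θ=252°: circle(B,8.00) ∩ circle(D,6.00): a=7.1115, h=3.6643
θ=252°:   candidates: C₊=(4.3247,1.9471) cross=43.468; C₋=(6.6749,-4.9944) cross=-43.468
θ=252°:   branch + wants cross > 0 → take C=(4.3247,1.9471) (cross=43.468)
θ=252°: ex = (C−B)/|BC| = (0.6951,0.7189); ey = (-0.7189,0.6951)
θ=252°: P = B + 2.70·ex + 3.27·ey = (-1.7102,0.4098)
θ=305°: B = A + 4.00·(cos305°, sin305°) = (2.2943, -3.2766)
θ=305°: |BD| = 8.3734
θ=305°: circle(B,8.00) ∩ circle(D,6.00): a=5.8587, h=5.4476
θ=305°:   candidates: C₊=(5.5541,4.0291) cross=45.615; C₋=(9.8175,-5.9972) cross=-45.615
θ=305°:   branch + wants cross > 0 → take C=(5.5541,4.0291) (cross=45.615)
θ=305°: ex = (C−B)/|BC| = (0.4075,0.9132); ey = (-0.9132,0.4075)
θ=305°: P = B + 2.70·ex + 3.27·ey = (0.4083,0.5215)

θ=206°: -2.00 2.18
θ=252°: -1.71 0.41
θ=305°: 0.41 0.52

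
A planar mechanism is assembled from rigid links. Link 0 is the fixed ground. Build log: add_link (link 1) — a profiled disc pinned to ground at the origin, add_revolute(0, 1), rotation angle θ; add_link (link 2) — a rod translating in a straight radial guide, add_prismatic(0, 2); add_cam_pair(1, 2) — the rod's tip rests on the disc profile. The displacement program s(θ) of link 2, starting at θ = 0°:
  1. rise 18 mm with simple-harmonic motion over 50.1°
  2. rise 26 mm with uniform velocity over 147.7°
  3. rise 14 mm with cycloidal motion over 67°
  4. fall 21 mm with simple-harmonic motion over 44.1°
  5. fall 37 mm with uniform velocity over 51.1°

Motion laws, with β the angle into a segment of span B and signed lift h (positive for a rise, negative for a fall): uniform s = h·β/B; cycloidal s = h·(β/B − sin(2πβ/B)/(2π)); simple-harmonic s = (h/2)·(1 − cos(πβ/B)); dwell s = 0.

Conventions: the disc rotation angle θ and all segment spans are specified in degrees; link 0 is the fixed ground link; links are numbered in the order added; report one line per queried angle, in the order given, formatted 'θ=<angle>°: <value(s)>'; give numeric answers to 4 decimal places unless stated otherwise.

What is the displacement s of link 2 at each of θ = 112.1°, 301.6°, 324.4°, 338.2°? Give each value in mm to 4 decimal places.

seg 1 [0°–50.1°] simple-harmonic, h=18: full span → s += 18 → s = 18.0000
seg 2 [50.1°–197.8°] uniform, h=26: θ=112.1° here. β=62, B=147.7. 26·62/147.7 = 10.9140 → s = 28.9140
seg 2 [50.1°–197.8°] uniform, h=26: full span → s += 26 → s = 44.0000
seg 3 [197.8°–264.8°] cycloidal, h=14: full span → s += 14 → s = 58.0000
seg 4 [264.8°–308.9°] simple-harmonic, h=-21: θ=301.6° here. β=36.8, B=44.1. -21/2·(1 − cos(π·0.8345)) = -19.6119 → s = 38.3881
seg 4 [264.8°–308.9°] simple-harmonic, h=-21: full span → s += -21 → s = 37.0000
seg 5 [308.9°–360°] uniform, h=-37: θ=324.4° here. β=15.5, B=51.1. -37·15.5/51.1 = -11.2231 → s = 25.7769
seg 5 [308.9°–360°] uniform, h=-37: θ=338.2° here. β=29.3, B=51.1. -37·29.3/51.1 = -21.2153 → s = 15.7847

θ=112.1°: 28.9140
θ=301.6°: 38.3881
θ=324.4°: 25.7769
θ=338.2°: 15.7847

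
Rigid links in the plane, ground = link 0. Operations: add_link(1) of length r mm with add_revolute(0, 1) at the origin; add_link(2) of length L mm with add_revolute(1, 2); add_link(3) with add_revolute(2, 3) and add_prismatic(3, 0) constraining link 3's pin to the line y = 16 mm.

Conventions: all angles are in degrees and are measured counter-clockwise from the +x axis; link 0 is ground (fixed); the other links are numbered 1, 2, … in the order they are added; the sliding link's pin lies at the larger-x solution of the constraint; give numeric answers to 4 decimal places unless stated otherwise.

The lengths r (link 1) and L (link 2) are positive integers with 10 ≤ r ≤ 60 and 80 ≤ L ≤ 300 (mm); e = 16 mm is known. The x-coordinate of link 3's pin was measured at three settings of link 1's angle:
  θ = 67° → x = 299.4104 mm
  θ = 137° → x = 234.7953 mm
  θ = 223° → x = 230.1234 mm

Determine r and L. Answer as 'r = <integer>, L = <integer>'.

constraint per measurement: (x − r cos θ)² + (r sin θ − e)² = L²
subtracting the θ₁ and θ₂ equations cancels the r² and L² terms:
r = (x₁² − x₂²) / (2[(x₁cos θ₁ + e sin θ₁) − (x₂cos θ₂ + e sin θ₂)]) = 59.0000 → r = 59
L² = (x₁ − r cos θ₁)² + (r sin θ₁ − e)² = 77840.9768 → L = 279.0000 → L = 279
check at θ₃=223°: x = 230.1234 (printed 230.1234) ✓

r = 59, L = 279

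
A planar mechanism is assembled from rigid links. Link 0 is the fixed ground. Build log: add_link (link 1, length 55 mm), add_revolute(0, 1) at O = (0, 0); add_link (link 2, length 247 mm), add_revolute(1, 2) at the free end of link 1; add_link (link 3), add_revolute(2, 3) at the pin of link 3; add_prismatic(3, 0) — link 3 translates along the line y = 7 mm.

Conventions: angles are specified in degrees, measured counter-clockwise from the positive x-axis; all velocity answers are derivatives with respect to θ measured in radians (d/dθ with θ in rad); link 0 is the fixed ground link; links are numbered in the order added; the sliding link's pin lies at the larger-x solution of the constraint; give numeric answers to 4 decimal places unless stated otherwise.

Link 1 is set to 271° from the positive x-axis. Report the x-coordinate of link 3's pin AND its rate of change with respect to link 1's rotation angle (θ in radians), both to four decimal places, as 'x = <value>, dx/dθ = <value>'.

geometry: r = 55 mm, L = 247 mm, e = 7 mm
crank pin P = (r cos θ, r sin θ) = (0.959882, -54.991623)
h = r sin θ − e = -54.991623 − 7 = -61.991623
x = r cos θ + √(L² − h²) = 0.959882 + 239.094205 = 240.054087
dx/dθ = −r sin θ − h·r cos θ/√(L² − h²) (θ in radians; h = -61.991623) = 55.240499

x = 240.0541, dx/dθ = 55.2405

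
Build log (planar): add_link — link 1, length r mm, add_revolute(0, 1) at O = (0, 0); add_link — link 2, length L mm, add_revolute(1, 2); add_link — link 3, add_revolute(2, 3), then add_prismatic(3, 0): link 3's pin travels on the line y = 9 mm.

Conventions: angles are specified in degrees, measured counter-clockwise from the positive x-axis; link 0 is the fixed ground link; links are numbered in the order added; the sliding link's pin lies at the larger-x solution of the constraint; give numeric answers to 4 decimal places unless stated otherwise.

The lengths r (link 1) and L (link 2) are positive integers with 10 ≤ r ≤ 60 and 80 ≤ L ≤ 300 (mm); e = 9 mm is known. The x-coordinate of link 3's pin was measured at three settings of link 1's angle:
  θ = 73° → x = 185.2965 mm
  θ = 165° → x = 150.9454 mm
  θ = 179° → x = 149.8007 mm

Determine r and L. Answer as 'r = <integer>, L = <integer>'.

constraint per measurement: (x − r cos θ)² + (r sin θ − e)² = L²
subtracting the θ₁ and θ₂ equations cancels the r² and L² terms:
r = (x₁² − x₂²) / (2[(x₁cos θ₁ + e sin θ₁) − (x₂cos θ₂ + e sin θ₂)]) = 28.0000 → r = 28
L² = (x₁ − r cos θ₁)² + (r sin θ₁ − e)² = 31683.9899 → L = 178.0000 → L = 178
check at θ₃=179°: x = 149.8007 (printed 149.8007) ✓

r = 28, L = 178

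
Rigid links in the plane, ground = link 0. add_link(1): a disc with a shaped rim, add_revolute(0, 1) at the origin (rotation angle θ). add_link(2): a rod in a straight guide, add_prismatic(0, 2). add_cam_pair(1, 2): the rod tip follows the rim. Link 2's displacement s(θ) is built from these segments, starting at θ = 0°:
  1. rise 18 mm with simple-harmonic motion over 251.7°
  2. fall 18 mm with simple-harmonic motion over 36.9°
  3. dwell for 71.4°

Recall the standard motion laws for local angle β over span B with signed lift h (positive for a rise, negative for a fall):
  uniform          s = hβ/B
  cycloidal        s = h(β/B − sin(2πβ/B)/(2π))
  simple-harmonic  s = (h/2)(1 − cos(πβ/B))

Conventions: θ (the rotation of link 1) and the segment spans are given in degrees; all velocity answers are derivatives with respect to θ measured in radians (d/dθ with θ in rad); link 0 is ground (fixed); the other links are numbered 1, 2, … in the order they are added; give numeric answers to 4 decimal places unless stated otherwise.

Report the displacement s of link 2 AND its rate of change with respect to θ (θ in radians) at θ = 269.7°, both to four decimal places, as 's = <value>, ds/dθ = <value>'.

segment 1 (0° to 251.7°, simple-harmonic, h = 18) is passed completely: s = 0.0000 + (18) = 18.0000
θ = 269.7° falls in segment 2 (251.7° to 288.6°, simple-harmonic, h = -18): β = 269.7 − 251.7 = 18°, B = 36.9°; Δs = -18/2·(1 − cos(π·0.4878)) = -8.6553; s = 18.0000 − 8.6553 = 9.3447
velocity in seg [251.7°–288.6°] (simple-harmonic), θ in radians: β = 18° = 0.3142 rad, B = 36.9° = 0.6440 rad; ds/dθ = (πh/(2B)) sin(πβ/B) = (π·(-18)/(2·0.6440)) sin(π·0.4878) = -43.870223 mm/rad

s = 9.3447, ds/dθ = -43.8702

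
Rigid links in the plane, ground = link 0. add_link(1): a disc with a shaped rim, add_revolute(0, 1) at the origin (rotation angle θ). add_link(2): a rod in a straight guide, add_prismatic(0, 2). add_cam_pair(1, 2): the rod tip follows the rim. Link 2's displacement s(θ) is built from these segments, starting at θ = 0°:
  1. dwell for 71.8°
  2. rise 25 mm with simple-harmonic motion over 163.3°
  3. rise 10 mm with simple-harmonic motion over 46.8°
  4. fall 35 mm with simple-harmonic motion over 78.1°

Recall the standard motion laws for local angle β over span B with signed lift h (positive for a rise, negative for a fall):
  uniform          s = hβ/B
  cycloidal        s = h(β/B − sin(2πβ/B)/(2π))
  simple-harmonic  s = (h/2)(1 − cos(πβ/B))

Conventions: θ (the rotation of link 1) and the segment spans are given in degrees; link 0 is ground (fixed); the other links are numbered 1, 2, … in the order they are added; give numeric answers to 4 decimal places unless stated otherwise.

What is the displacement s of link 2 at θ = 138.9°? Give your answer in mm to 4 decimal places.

segment 1 (0° to 71.8°, dwell): s unchanged at 0.0000
θ = 138.9° falls in segment 2 (71.8° to 235.1°, simple-harmonic, h = 25): β = 138.9 − 71.8 = 67.1°, B = 163.3°; Δs = 25/2·(1 − cos(π·0.4109)) = 9.0466; s = 0.0000 + 9.0466 = 9.0466

9.0466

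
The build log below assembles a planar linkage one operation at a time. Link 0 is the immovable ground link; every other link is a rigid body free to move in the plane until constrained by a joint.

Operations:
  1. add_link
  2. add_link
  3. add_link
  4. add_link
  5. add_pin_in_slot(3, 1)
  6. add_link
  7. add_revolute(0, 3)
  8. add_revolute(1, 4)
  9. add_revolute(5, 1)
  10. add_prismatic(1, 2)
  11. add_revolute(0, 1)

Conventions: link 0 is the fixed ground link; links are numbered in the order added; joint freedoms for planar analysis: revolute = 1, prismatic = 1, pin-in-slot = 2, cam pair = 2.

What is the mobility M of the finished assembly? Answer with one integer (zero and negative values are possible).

L=1 J1=0 J2=0
add link → L=2 J1=0 J2=0
add link → L=3 J1=0 J2=0
add link → L=4 J1=0 J2=0
add link → L=5 J1=0 J2=0
PS@3,1 dof=2 J2 → L=5 J1=0 J2=1
add link → L=6 J1=0 J2=1
R@0,3 dof=1 J1 → L=6 J1=1 J2=1
R@1,4 dof=1 J1 → L=6 J1=2 J2=1
R@5,1 dof=1 J1 → L=6 J1=3 J2=1
P@1,2 dof=1 J1 → L=6 J1=4 J2=1
R@0,1 dof=1 J1 → L=6 J1=5 J2=1
M=3(L−1)−2J1−J2=3·5−2·5−1=4

M = 4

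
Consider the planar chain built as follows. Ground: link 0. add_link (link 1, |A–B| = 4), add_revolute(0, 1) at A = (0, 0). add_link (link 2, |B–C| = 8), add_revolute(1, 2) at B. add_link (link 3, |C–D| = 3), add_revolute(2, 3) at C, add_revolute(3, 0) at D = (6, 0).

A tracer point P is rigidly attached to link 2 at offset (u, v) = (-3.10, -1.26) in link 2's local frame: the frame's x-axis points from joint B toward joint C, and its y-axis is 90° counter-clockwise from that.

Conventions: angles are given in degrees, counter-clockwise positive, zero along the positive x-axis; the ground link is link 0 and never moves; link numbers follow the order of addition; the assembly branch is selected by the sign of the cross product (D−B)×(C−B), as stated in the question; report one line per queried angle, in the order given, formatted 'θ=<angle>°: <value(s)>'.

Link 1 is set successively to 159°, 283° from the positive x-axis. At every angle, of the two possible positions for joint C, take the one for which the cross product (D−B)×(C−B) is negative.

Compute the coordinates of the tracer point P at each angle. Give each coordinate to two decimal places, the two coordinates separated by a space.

A=(0,0), D=(6.00,0)
θ=159°: B = A + 4.00·(cos159°, sin159°) = (-3.7343, 1.4335)
θ=159°: |BD| = 9.8393
θ=159°: circle(B,8.00) ∩ circle(D,3.00): a=7.7146, h=2.1179
θ=159°:   candidates: C₊=(4.2065,2.4049) cross=20.839; C₋=(3.5894,-1.7858) cross=-20.839
θ=159°:   branch - wants cross < 0 → take C=(3.5894,-1.7858) (cross=-20.839)
θ=159°: ex = (C−B)/|BC| = (0.9155,-0.4024); ey = (0.4024,0.9155)
θ=159°: P = B + -3.10·ex + -1.26·ey = (-7.0793,1.5274)
θ=283°: B = A + 4.00·(cos283°, sin283°) = (0.8998, -3.8975)
θ=283°: |BD| = 6.4189
θ=283°: circle(B,8.00) ∩ circle(D,3.00): a=7.4937, h=2.8009
θ=283°:   candidates: C₊=(5.1533,2.8780) cross=17.979; C₋=(8.5546,-1.5729) cross=-17.979
θ=283°:   branch - wants cross < 0 → take C=(8.5546,-1.5729) (cross=-17.979)
θ=283°: ex = (C−B)/|BC| = (0.9569,0.2906); ey = (-0.2906,0.9569)
θ=283°: P = B + -3.10·ex + -1.26·ey = (-1.7003,-6.0039)

θ=159°: -7.08 1.53
θ=283°: -1.70 -6.00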